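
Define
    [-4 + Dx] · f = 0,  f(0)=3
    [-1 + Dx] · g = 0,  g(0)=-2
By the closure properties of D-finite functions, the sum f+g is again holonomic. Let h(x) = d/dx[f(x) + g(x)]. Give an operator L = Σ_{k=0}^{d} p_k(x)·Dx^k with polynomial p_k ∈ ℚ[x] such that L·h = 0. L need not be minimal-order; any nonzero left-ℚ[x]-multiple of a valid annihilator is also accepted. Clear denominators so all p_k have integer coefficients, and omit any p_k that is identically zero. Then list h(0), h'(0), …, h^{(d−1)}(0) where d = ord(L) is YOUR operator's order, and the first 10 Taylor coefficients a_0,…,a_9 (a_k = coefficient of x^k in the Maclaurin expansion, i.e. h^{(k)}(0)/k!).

f: a_k = 3, 12, 24, 32, 32, 128/5, 256/15, 1024/105, 512/105, 2048/945, …
g: a_k = -2, -2, -1, -1/3, -1/12, -1/60, -1/360, -1/2520, -1/20160, -1/181440, …
Weyl lclm of L_f,L_g ⇒ L₀ (ord ≤ 2).
h₀' ⇒ L via d/dx closure of L₀.
L = 4 - 5·Dx + Dx^2  (order 2).
h: a_k = 10, 46, 95, 383/3, 1535/12, 6143/60, 4915/72, 98303/2520, 78643/4032, 1572863/181440, …
ICs: h(0) = 10, h′(0) = 46.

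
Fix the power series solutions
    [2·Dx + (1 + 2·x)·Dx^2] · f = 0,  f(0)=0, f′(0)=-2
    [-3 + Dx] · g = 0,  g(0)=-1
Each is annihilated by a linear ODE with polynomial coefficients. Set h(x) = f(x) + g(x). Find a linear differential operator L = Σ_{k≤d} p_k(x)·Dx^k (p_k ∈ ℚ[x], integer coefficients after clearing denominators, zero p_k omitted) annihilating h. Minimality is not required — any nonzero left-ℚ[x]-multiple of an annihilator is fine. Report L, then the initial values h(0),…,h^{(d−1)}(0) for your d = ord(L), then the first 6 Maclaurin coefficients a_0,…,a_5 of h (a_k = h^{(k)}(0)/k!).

f: a_k = 0, -2, 2, -8/3, 4, -32/5, …
g: a_k = -1, -3, -9/2, -9/2, -27/8, -81/40, …
f+g: L₀ = lclm(L_f,L_g), ord ≤ 2+1.
L = (-42 - 36·x)·Dx + (-1 - 36·x - 36·x^2)·Dx^2 + (5 + 16·x + 12·x^2)·Dx^3  (order 3).
h: a_k = -1, -5, -5/2, -43/6, 5/8, -337/40, …
ICs: h(0) = -1, h′(0) = -5, h′′(0) = -5.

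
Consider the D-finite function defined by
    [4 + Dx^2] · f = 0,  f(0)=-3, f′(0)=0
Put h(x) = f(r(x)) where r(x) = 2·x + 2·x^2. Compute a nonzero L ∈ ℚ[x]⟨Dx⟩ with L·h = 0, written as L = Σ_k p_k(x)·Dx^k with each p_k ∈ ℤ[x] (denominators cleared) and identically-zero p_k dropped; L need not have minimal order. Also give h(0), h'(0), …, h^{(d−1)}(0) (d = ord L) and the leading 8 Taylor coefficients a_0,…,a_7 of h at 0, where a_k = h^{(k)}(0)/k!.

f: a_k = -3, 0, 6, 0, -2, 0, 4/15, 0, …
Change of var in L_f (x↦r) gives L₀.
L = (16 + 96·x + 192·x^2 + 128·x^3) - 2·Dx + (1 + 2·x)·Dx^2  (order 2).
h: a_k = -3, 0, 24, 48, -8, -128, -2624/15, -128/5, …
ICs: h(0) = -3, h′(0) = 0.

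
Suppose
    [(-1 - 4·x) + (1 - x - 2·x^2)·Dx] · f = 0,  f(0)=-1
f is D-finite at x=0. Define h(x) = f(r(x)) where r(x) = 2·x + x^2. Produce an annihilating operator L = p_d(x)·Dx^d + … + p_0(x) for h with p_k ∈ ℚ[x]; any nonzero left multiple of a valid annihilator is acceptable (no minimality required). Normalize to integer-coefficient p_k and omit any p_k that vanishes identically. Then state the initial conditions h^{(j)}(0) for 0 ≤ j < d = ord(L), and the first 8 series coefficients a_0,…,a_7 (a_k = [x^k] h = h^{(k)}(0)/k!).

f: a_k = -1, -1, -3, -5, -11, -21, -43, -85, …
h₀=f(r): pull back L_f along r ⇒ L₀.
L = (2 + 16·x + 8·x^2) + (-1 + 3·x + 6·x^2 + 2·x^3)·Dx  (order 1).
h: a_k = -1, -2, -13, -52, -239, -1054, -4701, -20904, …
ICs: h(0) = -1.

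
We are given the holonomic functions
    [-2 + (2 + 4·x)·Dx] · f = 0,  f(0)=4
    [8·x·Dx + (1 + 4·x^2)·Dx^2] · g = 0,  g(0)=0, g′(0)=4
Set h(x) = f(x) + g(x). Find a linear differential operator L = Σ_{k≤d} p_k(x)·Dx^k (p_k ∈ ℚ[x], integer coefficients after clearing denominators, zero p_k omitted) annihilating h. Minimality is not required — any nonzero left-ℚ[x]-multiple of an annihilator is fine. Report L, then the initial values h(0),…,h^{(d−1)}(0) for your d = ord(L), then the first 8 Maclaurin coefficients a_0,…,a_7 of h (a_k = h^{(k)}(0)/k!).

f: a_k = 4, 4, -2, 2, -5/2, 7/2, -21/4, 33/4, …
g: a_k = 0, 4, 0, -16/3, 0, 64/5, 0, -256/7, …
h₀=f+g: left-lcm gives L₀, ord ≤ 3.
L = (-8 - 40·x + 96·x^2 + 96·x^3)·Dx + (-11 - 32·x + 40·x^2 + 384·x^3 + 336·x^4)·Dx^2 + (-1 + 6·x + 24·x^2 + 48·x^3 + 112·x^4 + 96·x^5)·Dx^3  (order 3).
h: a_k = 4, 8, -2, -10/3, -5/2, 163/10, -21/4, -793/28, …
ICs: h(0) = 4, h′(0) = 8, h′′(0) = -4.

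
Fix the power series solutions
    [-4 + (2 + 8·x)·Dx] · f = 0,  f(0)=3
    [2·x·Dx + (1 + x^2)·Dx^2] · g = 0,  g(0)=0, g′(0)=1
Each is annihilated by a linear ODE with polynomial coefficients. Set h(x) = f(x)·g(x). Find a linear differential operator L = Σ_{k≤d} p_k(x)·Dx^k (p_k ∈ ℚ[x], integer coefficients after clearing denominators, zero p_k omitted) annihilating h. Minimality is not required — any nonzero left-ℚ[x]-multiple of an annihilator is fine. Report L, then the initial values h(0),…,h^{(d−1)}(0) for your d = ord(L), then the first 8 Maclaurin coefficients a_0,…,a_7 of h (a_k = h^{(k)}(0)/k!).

f: a_k = 3, 6, -6, 12, -30, 84, -252, 792, …
g: a_k = 0, 1, 0, -1/3, 0, 1/5, 0, -1/7, …
h₀=f·g: eliminate ⇒ L₀, order ≤ 1·2.
L = (12 - 4·x - 4·x^2) + (-4 - 14·x + 12·x^2 + 16·x^3)·Dx + (1 + 8·x + 17·x^2 + 8·x^3 + 16·x^4)·Dx^2  (order 2).
h: a_k = 0, 3, 6, -7, 10, -137/5, 406/5, -8527/35, …
ICs: h(0) = 0, h′(0) = 3.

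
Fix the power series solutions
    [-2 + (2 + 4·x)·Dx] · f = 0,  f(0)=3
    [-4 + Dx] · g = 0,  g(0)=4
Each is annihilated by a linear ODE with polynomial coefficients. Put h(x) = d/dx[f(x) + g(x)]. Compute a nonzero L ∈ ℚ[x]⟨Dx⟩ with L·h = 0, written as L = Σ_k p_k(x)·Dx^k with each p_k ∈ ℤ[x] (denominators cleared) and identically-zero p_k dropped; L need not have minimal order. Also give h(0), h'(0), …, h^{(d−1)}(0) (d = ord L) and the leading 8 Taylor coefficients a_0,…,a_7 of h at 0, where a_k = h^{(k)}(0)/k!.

f: a_k = 3, 3, -3/2, 3/2, -15/8, 21/8, -63/16, 99/16, …
g: a_k = 4, 16, 32, 128/3, 128/3, 512/15, 1024/45, 4096/315, …
Weyl lclm of L_f,L_g ⇒ L₀ (ord ≤ 2).
Derive L from L₀ (diff closure).
L = (-28 - 32·x) + (-13 - 64·x - 64·x^2)·Dx + (5 + 18·x + 16·x^2)·Dx^2  (order 2).
h: a_k = 19, 61, 265/2, 979/6, 4411/24, 13549/120, 96721/720, -143261/5040, …
ICs: h(0) = 19, h′(0) = 61.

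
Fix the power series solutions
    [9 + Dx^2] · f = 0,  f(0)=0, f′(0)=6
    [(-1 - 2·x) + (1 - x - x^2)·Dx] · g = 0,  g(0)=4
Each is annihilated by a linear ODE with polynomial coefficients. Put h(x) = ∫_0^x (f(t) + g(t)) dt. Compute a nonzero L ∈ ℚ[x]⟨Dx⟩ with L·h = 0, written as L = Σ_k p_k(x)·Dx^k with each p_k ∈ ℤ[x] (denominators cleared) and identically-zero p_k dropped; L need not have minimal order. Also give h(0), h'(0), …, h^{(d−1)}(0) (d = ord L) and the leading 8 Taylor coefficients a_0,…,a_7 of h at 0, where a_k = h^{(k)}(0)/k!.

L = (-243 - 432·x + 81·x^2 - 216·x^3 - 405·x^4 - 162·x^5)·Dx + (117 - 225·x - 36·x^2 + 297·x^3 - 54·x^4 - 243·x^5 - 81·x^6)·Dx^2 + (-27 - 48·x + 9·x^2 - 24·x^3 - 45·x^4 - 18·x^5)·Dx^3 + (13 - 25·x - 4·x^2 + 33·x^3 - 6·x^4 - 27·x^5 - 9·x^6)·Dx^4  (order 4).
h: a_k = 0, 4, 5, 8/3, 3/4, 4, 721/120, 52/7, …
ICs: h(0) = 0, h′(0) = 4, h′′(0) = 10, h′′′(0) = 16.

f: a_k = 0, 6, 0, -9, 0, 81/20, 0, -243/280, …
g: a_k = 4, 4, 8, 12, 20, 32, 52, 84, …
h₀=f+g: left-lcm gives L₀, ord ≤ 3.
Integrate: L := L₀·Dx.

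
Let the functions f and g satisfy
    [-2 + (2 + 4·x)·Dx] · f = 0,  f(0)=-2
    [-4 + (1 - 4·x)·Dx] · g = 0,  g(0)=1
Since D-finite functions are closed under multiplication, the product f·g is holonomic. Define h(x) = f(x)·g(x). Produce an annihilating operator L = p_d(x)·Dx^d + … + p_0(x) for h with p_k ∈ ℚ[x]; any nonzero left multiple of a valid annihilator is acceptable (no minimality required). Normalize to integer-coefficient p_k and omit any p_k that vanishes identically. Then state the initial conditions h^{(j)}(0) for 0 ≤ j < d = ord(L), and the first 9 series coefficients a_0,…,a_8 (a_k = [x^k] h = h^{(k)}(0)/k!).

L = (5 + 4·x) + (-1 + 2·x + 8·x^2)·Dx  (order 1).
h: a_k = -2, -10, -39, -157, -2507/4, -10035/4, -80259/8, -321069/8, -10273779/64, …
ICs: h(0) = -2.

f: a_k = -2, -2, 1, -1, 5/4, -7/4, 21/8, -33/8, 429/64, …
g: a_k = 1, 4, 16, 64, 256, 1024, 4096, 16384, 65536, …
f·g: L₀ = L_f ⊗_s L_g, ord ≤ 1·1.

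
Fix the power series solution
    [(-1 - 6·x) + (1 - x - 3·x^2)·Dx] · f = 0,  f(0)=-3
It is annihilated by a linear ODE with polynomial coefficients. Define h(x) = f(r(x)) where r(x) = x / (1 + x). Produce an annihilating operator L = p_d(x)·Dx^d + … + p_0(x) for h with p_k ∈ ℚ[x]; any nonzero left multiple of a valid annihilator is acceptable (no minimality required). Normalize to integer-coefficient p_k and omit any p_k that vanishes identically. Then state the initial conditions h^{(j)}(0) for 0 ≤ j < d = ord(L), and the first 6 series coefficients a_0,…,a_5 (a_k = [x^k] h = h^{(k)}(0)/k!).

f: a_k = -3, -3, -12, -21, -57, -120, …
L₀ from L_f via x↦r, Dx↦r'^{-1}Dx.
L = (1 + 7·x) + (-1 - 2·x + 2·x^2 + 3·x^3)·Dx  (order 1).
h: a_k = -3, -3, -9, 0, -27, 27, …
ICs: h(0) = -3.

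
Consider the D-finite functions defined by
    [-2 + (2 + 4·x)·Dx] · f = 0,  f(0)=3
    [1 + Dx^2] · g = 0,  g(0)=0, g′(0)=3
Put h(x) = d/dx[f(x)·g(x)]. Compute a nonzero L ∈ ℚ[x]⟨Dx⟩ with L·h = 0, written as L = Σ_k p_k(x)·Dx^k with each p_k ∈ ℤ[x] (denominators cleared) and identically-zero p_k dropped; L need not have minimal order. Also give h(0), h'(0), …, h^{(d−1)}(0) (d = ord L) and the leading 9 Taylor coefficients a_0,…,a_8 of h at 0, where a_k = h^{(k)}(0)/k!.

f: a_k = 3, 3, -3/2, 3/2, -15/8, 21/8, -63/16, 99/16, -1287/128, …
g: a_k = 0, 3, 0, -1/2, 0, 1/40, 0, -1/1680, 0, …
Product ⇒ symmetric product L₀, ord ≤ 2.
h=h₀': d/dx-closure on L₀ ⇒ L.
L = (2 + 12·x + 16·x^2 + 8·x^3 + 4·x^4) + (1 - 6·x^2 - 4·x^3)·Dx + (1 + 5·x + 9·x^2 + 8·x^3 + 4·x^4)·Dx^2  (order 2).
h: a_k = 9, 18, -18, 12, -24, 216/5, -382/5, 968/7, -8896/35, …
ICs: h(0) = 9, h′(0) = 18.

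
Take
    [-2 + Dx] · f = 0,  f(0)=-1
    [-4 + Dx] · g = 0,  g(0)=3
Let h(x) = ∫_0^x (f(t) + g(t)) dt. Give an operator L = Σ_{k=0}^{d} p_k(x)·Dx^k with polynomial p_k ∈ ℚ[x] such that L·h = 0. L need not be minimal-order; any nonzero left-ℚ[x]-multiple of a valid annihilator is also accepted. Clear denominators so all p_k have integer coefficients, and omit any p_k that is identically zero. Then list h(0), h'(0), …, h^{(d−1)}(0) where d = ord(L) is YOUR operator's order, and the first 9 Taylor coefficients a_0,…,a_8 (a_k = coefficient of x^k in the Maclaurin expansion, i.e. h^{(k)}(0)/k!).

L = 8·Dx - 6·Dx^2 + Dx^3  (order 3).
h: a_k = 0, 2, 5, 22/3, 23/3, 94/15, 38/9, 764/315, 383/315, …
ICs: h(0) = 0, h′(0) = 2, h′′(0) = 10.

f: a_k = -1, -2, -2, -4/3, -2/3, -4/15, -4/45, -8/315, -2/315, …
g: a_k = 3, 12, 24, 32, 32, 128/5, 256/15, 1024/105, 512/105, …
Weyl lclm of L_f,L_g ⇒ L₀ (ord ≤ 2).
h=∫h₀ ⇒ L = L₀·Dx.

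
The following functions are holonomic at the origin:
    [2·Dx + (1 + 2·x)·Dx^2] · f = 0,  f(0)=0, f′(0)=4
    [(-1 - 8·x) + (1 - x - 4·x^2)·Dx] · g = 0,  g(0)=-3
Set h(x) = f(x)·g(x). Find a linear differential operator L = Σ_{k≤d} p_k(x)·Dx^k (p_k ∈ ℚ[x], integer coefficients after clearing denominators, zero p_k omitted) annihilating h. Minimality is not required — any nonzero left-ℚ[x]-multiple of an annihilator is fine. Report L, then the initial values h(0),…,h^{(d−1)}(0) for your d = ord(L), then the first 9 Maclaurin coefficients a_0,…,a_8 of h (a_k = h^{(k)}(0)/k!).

L = (10 + 32·x) + (22·x + 40·x^2)·Dx + (-1 - x + 6·x^2 + 8·x^3)·Dx^2  (order 2).
h: a_k = 0, -12, 0, -64, -40, -1672/5, -2152/5, -13144/7, -119256/35, …
ICs: h(0) = 0, h′(0) = -12.

f: a_k = 0, 4, -4, 16/3, -8, 64/5, -64/3, 256/7, -64, …
g: a_k = -3, -3, -15, -27, -87, -195, -543, -1323, -3495, …
f·g: L₀ = L_f ⊗_s L_g, ord ≤ 2·1.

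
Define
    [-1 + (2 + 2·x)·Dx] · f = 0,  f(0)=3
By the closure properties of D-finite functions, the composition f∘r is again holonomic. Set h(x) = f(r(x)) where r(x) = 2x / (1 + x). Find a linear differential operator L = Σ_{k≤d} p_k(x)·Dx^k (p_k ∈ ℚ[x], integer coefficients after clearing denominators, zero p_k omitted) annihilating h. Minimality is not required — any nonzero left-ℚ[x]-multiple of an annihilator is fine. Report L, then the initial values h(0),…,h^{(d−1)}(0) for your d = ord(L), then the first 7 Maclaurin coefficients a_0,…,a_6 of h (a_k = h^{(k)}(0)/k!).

f: a_k = 3, 3/2, -3/8, 3/16, -15/128, 21/256, -63/1024, …
Change of var in L_f (x↦r) gives L₀.
L = -1 + (1 + 4·x + 3·x^2)·Dx  (order 1).
h: a_k = 3, 3, -9/2, 15/2, -111/8, 225/8, -981/16, …
ICs: h(0) = 3.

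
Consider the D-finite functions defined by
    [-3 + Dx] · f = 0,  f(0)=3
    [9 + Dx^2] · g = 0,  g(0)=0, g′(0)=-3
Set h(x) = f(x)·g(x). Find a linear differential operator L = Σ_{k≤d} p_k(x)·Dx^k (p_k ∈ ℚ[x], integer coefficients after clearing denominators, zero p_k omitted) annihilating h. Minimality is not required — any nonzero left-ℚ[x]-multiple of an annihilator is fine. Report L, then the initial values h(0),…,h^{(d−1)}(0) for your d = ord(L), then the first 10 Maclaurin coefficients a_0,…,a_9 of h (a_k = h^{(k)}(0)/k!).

f: a_k = 3, 9, 27/2, 27/2, 81/8, 243/40, 243/80, 729/560, 2187/4480, 729/4480, …
g: a_k = 0, -3, 0, 9/2, 0, -81/40, 0, 243/560, 0, -243/4480, …
f·g: L₀ = L_f ⊗_s L_g, ord ≤ 1·2.
L = 18 - 6·Dx + Dx^2  (order 2).
h: a_k = 0, -9, -27, -27, 0, 243/10, 243/10, 729/70, 0, -729/280, …
ICs: h(0) = 0, h′(0) = -9.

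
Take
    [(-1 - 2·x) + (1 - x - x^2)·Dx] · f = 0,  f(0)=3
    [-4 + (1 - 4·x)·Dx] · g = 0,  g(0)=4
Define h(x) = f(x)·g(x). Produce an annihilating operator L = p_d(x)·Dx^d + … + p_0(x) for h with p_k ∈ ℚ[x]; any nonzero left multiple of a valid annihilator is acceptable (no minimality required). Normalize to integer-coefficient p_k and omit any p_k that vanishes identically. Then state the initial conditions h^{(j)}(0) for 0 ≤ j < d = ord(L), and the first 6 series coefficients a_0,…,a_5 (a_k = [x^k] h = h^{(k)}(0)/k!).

f: a_k = 3, 3, 6, 9, 15, 24, …
g: a_k = 4, 16, 64, 256, 1024, 4096, …
L₀ := L_f ⊗_s L_g (sym. prod.), ord ≤ 1.
L = (-5 + 6·x + 12·x^2) + (1 - 5·x + 3·x^2 + 4·x^3)·Dx  (order 1).
h: a_k = 12, 60, 264, 1092, 4428, 17808, …
ICs: h(0) = 12.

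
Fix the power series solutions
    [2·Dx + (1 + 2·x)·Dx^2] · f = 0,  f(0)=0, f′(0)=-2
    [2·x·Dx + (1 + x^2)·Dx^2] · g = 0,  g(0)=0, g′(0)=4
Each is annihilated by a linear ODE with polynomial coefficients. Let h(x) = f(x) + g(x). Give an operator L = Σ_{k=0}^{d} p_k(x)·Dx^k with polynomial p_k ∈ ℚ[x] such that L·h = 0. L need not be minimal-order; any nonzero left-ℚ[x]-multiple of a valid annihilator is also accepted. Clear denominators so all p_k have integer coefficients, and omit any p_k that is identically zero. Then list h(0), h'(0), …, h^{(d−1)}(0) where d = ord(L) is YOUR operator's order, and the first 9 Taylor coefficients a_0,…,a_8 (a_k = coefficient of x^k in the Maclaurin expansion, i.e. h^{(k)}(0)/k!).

f: a_k = 0, -2, 2, -8/3, 4, -32/5, 32/3, -128/7, 32, …
g: a_k = 0, 4, 0, -4/3, 0, 4/5, 0, -4/7, 0, …
f+g: L₀ = lclm(L_f,L_g), ord ≤ 2+2.
L = (-2 - 12·x + 6·x^2 + 4·x^3)·Dx + (-5 - 4·x - 9·x^2 + 12·x^3 + 8·x^4)·Dx^2 + (-1 - x + 2·x^2 + x^3 + 3·x^4 + 2·x^5)·Dx^3  (order 3).
h: a_k = 0, 2, 2, -4, 4, -28/5, 32/3, -132/7, 32, …
ICs: h(0) = 0, h′(0) = 2, h′′(0) = 4.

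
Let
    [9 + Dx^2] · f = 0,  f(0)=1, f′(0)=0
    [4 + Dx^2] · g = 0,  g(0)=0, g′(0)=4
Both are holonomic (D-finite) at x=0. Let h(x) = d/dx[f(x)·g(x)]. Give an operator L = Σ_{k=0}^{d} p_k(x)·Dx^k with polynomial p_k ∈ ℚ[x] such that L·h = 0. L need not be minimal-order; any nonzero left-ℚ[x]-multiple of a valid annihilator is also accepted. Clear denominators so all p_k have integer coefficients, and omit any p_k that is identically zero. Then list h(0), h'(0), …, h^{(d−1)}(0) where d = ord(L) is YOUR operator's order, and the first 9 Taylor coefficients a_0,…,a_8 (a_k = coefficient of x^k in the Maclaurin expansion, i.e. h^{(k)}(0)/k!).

L = 25 + 26·Dx^2 + Dx^4  (order 4).
h: a_k = 4, 0, -62, 0, 781/6, 0, -19531/180, 0, 488281/10080, …
ICs: h(0) = 4, h′(0) = 0, h′′(0) = -124, h′′′(0) = 0.

f: a_k = 1, 0, -9/2, 0, 27/8, 0, -81/80, 0, 729/4480, …
g: a_k = 0, 4, 0, -8/3, 0, 8/15, 0, -16/315, 0, …
L₀ := L_f ⊗_s L_g (sym. prod.), ord ≤ 4.
Derive L from L₀ (diff closure).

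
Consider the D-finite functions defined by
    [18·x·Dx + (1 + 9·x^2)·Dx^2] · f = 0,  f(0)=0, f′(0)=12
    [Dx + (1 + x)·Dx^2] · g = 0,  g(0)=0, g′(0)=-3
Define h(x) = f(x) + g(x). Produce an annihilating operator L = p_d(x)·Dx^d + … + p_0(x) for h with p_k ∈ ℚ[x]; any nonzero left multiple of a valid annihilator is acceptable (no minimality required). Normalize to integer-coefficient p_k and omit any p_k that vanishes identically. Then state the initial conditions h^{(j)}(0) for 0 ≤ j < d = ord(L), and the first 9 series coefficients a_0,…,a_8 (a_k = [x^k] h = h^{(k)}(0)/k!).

f: a_k = 0, 12, 0, -36, 0, 972/5, 0, -8748/7, 0, …
g: a_k = 0, -3, 3/2, -1, 3/4, -3/5, 1/2, -3/7, 3/8, …
Sum ⇒ L₀ = lclm(L_f,L_g) in ℚ(x)⟨Dx⟩.
L = (-18 - 54·x + 486·x^2 + 162·x^3)·Dx + (-20 - 36·x + 432·x^2 + 972·x^3 + 324·x^4)·Dx^2 + (-1 + 17·x + 18·x^2 + 162·x^3 + 243·x^4 + 81·x^5)·Dx^3  (order 3).
h: a_k = 0, 9, 3/2, -37, 3/4, 969/5, 1/2, -8751/7, 3/8, …
ICs: h(0) = 0, h′(0) = 9, h′′(0) = 3.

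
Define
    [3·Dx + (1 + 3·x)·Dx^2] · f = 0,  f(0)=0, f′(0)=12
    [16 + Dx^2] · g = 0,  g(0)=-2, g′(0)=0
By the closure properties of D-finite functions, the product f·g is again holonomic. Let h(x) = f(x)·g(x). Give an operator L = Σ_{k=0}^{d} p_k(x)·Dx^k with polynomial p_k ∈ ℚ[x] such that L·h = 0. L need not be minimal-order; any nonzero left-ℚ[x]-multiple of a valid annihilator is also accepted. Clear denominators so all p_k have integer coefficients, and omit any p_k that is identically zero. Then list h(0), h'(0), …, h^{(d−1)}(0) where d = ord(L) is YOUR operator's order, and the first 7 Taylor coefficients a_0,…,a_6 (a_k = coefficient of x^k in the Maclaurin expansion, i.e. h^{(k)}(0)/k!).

f: a_k = 0, 12, -18, 36, -81, 972/5, -486, …
g: a_k = -2, 0, 16, 0, -64/3, 0, 512/45, …
f·g: L₀ = L_f ⊗_s L_g, ord ≤ 2·2.
L = (2272 + 127488·x + 781056·x^2 + 1769472·x^3 + 1327104·x^4) + (4416 + 50112·x + 165888·x^2 + 165888·x^3)·Dx + (1022 + 19392·x + 102816·x^2 + 221184·x^3 + 165888·x^4)·Dx^2 + (276 + 3132·x + 10368·x^2 + 10368·x^3)·Dx^3 + (55 + 714·x + 3375·x^2 + 6912·x^3 + 5184·x^4)·Dx^4  (order 4).
h: a_k = 0, -24, 36, 120, -126, -344/5, 60, …
ICs: h(0) = 0, h′(0) = -24, h′′(0) = 72, h′′′(0) = 720.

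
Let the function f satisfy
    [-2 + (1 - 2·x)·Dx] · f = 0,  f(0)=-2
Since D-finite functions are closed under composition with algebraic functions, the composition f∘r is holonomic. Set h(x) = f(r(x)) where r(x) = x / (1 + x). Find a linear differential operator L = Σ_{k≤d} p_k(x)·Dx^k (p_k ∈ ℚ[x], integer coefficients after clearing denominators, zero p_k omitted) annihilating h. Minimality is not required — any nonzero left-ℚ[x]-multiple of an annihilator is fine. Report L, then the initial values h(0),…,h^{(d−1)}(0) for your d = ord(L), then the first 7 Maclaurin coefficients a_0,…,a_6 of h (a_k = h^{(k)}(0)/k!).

L = 2 + (-1 + x^2)·Dx  (order 1).
h: a_k = -2, -4, -4, -4, -4, -4, -4, …
ICs: h(0) = -2.

f: a_k = -2, -4, -8, -16, -32, -64, -128, …
f∘r: x↦r, Dx↦Dx/r' in L_f ⇒ L₀.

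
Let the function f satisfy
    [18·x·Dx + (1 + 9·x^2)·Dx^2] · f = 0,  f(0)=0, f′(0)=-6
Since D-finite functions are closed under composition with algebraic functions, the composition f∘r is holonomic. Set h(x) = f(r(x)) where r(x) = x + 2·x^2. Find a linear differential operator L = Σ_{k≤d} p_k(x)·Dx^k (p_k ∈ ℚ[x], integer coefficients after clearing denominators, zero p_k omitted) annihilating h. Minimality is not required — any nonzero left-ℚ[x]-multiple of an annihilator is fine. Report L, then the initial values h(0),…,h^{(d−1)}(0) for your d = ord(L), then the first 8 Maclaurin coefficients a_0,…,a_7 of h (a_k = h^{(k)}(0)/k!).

f: a_k = 0, -6, 0, 18, 0, -486/5, 0, 4374/7, …
L₀ from L_f via x↦r, Dx↦r'^{-1}Dx.
L = (-4 + 18·x + 144·x^2 + 432·x^3 + 432·x^4)·Dx + (1 + 4·x + 9·x^2 + 72·x^3 + 180·x^4 + 144·x^5)·Dx^2  (order 2).
h: a_k = 0, -6, -12, 18, 108, 594/5, -828, -22842/7, …
ICs: h(0) = 0, h′(0) = -6.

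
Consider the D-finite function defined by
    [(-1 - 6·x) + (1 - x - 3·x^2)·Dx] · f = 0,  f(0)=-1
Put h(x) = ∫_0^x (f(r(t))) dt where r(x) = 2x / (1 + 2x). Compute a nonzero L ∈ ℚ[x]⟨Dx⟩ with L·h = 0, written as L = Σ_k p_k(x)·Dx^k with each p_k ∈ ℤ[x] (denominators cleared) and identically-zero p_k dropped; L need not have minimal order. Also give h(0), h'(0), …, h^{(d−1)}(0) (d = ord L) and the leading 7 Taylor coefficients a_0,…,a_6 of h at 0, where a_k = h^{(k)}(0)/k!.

f: a_k = -1, -1, -4, -7, -19, -40, -97, …
Change of var in L_f (x↦r) gives L₀.
h=∫h₀ ⇒ L = L₀·Dx.
L = (2 + 28·x)·Dx + (-1 - 4·x + 8·x^2 + 24·x^3)·Dx^2  (order 2).
h: a_k = 0, -1, -1, -4, 0, -144/5, 48, …
ICs: h(0) = 0, h′(0) = -1.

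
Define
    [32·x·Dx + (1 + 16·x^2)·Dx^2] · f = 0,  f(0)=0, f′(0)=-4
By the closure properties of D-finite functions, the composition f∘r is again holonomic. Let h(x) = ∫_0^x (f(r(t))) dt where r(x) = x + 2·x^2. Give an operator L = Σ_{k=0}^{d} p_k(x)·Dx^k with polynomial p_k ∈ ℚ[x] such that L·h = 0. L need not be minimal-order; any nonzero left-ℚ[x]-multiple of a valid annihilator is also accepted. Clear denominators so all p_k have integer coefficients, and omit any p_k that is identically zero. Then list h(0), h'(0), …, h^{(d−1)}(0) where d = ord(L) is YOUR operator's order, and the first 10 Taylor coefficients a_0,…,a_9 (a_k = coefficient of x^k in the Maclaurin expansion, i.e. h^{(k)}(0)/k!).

f: a_k = 0, -4, 0, 64/3, 0, -1024/5, 0, 16384/7, 0, -262144/9, …
f∘r: x↦r, Dx↦Dx/r' in L_f ⇒ L₀.
∫: right-multiply L₀ by Dx.
L = (-4 + 32·x + 256·x^2 + 768·x^3 + 768·x^4)·Dx^2 + (1 + 4·x + 16·x^2 + 128·x^3 + 320·x^4 + 256·x^5)·Dx^3  (order 3).
h: a_k = 0, 0, -2, -8/3, 16/3, 128/5, 128/15, -5632/21, -5120/7, 16384/9, …
ICs: h(0) = 0, h′(0) = 0, h′′(0) = -4.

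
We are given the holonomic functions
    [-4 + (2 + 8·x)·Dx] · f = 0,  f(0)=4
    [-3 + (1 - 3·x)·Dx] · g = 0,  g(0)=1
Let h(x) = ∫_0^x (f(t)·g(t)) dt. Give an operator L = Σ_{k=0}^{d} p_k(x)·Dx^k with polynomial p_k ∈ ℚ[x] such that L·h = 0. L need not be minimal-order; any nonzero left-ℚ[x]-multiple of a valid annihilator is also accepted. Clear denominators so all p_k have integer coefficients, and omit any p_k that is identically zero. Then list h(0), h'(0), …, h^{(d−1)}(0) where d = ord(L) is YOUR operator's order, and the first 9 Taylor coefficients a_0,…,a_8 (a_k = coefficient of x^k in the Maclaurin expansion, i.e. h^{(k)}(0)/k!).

f: a_k = 4, 8, -8, 16, -40, 112, -336, 1056, -3432, …
g: a_k = 1, 3, 9, 27, 81, 243, 729, 2187, 6561, …
f·g: L₀ = L_f ⊗_s L_g, ord ≤ 1·1.
Integrate: L := L₀·Dx.
L = (5 + 6·x)·Dx + (-1 - x + 12·x^2)·Dx^2  (order 2).
h: a_k = 0, 4, 10, 52/3, 43, 476/5, 770/3, 612, 3477/2, …
ICs: h(0) = 0, h′(0) = 4.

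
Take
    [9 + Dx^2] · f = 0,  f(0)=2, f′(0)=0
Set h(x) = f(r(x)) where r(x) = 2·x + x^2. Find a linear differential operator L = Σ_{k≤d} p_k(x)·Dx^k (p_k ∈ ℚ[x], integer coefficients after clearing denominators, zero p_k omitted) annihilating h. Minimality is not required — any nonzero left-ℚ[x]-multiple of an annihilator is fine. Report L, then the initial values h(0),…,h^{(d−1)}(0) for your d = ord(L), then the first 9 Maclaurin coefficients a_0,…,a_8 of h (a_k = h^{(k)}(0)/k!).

f: a_k = 2, 0, -9, 0, 27/4, 0, -81/40, 0, 729/2240, …
h₀=f(r): pull back L_f along r ⇒ L₀.
L = (36 + 108·x + 108·x^2 + 36·x^3) - Dx + (1 + x)·Dx^2  (order 2).
h: a_k = 2, 0, -36, -36, 99, 216, 162/5, -1674/5, -55431/140, …
ICs: h(0) = 2, h′(0) = 0.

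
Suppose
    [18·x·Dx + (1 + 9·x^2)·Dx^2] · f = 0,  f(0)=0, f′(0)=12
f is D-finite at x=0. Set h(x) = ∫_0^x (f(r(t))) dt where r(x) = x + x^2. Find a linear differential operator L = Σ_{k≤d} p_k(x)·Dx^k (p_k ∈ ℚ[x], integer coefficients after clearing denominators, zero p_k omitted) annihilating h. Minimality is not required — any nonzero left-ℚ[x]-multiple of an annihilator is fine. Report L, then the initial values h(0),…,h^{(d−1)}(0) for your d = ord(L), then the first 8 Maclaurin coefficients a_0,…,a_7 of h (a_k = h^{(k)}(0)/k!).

f: a_k = 0, 12, 0, -36, 0, 972/5, 0, -8748/7, …
h₀=f(r): pull back L_f along r ⇒ L₀.
h=∫₀ˣh₀: take L = L₀·Dx.
L = (-2 + 18·x + 72·x^2 + 108·x^3 + 54·x^4)·Dx^2 + (1 + 2·x + 9·x^2 + 36·x^3 + 45·x^4 + 18·x^5)·Dx^3  (order 3).
h: a_k = 0, 0, 6, 4, -9, -108/5, 72/5, 936/7, …
ICs: h(0) = 0, h′(0) = 0, h′′(0) = 12.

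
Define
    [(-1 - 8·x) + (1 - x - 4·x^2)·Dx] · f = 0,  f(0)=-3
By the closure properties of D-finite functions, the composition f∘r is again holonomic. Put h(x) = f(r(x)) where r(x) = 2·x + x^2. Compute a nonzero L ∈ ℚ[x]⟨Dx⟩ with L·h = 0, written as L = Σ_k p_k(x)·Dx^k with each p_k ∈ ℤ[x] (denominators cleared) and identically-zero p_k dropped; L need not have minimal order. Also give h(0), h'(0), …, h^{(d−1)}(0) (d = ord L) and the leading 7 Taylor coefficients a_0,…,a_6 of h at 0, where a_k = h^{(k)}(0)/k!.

f: a_k = -3, -3, -15, -27, -87, -195, -543, …
L₀ from L_f via x↦r, Dx↦r'^{-1}Dx.
L = (2 + 34·x + 48·x^2 + 16·x^3) + (-1 + 2·x + 17·x^2 + 16·x^3 + 4·x^4)·Dx  (order 1).
h: a_k = -3, -6, -63, -276, -1731, -9186, -52467, …
ICs: h(0) = -3.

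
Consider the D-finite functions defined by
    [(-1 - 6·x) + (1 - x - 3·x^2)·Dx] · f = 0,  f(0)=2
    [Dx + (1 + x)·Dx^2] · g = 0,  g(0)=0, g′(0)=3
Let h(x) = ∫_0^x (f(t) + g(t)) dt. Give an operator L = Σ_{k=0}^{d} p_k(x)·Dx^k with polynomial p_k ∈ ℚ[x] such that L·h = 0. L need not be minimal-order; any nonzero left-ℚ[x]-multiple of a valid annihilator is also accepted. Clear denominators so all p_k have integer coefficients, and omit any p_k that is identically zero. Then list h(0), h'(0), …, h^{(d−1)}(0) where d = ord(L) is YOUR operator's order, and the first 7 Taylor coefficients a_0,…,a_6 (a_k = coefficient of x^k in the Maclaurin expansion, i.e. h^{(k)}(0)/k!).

L = (58 + 350·x + 636·x^2 + 756·x^3 + 324·x^4)·Dx^2 + (40 + 364·x + 976·x^2 + 1632·x^3 + 1530·x^4 + 540·x^5)·Dx^3 + (-9 - 31·x - 27·x^2 + 115·x^3 + 345·x^4 + 333·x^5 + 108·x^6)·Dx^4  (order 4).
h: a_k = 0, 2, 5/2, 13/6, 15/4, 149/20, 403/30, …
ICs: h(0) = 0, h′(0) = 2, h′′(0) = 5, h′′′(0) = 13.

f: a_k = 2, 2, 8, 14, 38, 80, 194, …
g: a_k = 0, 3, -3/2, 1, -3/4, 3/5, -1/2, …
f+g: L₀ = lclm(L_f,L_g), ord ≤ 1+2.
∫: right-multiply L₀ by Dx.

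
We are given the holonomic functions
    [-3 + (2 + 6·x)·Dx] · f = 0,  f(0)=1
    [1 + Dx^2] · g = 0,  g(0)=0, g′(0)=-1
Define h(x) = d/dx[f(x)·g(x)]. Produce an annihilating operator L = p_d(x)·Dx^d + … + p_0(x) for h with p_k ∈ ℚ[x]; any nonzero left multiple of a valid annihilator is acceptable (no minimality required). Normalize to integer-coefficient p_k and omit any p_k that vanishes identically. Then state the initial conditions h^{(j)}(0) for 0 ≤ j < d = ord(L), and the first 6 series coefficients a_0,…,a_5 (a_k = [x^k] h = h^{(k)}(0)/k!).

f: a_k = 1, 3/2, -9/8, 27/16, -405/128, 1701/256, …
g: a_k = 0, -1, 0, 1/6, 0, -1/120, …
Sym-product of L_f,L_g gives L₀ (≤ ord 2).
Differentiate: ansatz ord ≤ ord L₀ ⇒ L.
L = (133 + 2352·x + 4104·x^2 + 1728·x^3 + 1296·x^4) + (276 + 540·x - 1296·x^2 - 1296·x^3)·Dx + (124 + 840·x + 1836·x^2 + 1728·x^3 + 1296·x^4)·Dx^2  (order 2).
h: a_k = -1, -3, 31/8, -23/4, 5699/384, -24483/640, …
ICs: h(0) = -1, h′(0) = -3.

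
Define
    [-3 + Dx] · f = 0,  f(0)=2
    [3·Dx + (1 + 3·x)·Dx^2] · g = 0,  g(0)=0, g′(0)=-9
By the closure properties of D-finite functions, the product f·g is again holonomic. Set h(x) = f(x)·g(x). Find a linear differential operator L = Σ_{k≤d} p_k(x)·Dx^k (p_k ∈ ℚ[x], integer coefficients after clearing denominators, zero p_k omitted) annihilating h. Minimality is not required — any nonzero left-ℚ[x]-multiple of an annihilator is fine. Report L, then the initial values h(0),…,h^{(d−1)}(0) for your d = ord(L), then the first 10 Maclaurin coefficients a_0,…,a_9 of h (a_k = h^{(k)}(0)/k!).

f: a_k = 2, 6, 9, 9, 27/4, 81/20, 81/40, 243/280, 729/2240, 243/2240, …
g: a_k = 0, -9, 27/2, -27, 243/4, -729/5, 729/2, -6561/7, 19683/8, -6561, …
h₀=f·g: eliminate ⇒ L₀, order ≤ 1·2.
L = 27·x + (-3 - 18·x)·Dx + (1 + 3·x)·Dx^2  (order 2).
h: a_k = 0, -18, -27, -54, 0, -2187/20, 1701/8, -16767/28, 63423/40, -1375623/320, …
ICs: h(0) = 0, h′(0) = -18.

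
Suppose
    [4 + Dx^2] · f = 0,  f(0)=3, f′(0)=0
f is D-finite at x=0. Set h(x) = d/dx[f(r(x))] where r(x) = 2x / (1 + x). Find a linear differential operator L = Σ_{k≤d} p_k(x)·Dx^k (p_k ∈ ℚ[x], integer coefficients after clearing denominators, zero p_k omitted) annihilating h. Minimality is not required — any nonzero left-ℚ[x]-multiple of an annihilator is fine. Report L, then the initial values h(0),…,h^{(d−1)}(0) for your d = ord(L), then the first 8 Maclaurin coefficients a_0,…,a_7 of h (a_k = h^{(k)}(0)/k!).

f: a_k = 3, 0, -6, 0, 2, 0, -4/15, 0, …
f∘r: x↦r, Dx↦Dx/r' in L_f ⇒ L₀.
h=h₀': d/dx-closure on L₀ ⇒ L.
L = (22 + 12·x + 6·x^2) + (6 + 18·x + 18·x^2 + 6·x^3)·Dx + (1 + 4·x + 6·x^2 + 4·x^3 + x^4)·Dx^2  (order 2).
h: a_k = 0, -48, 144, -160, -160, 5488/5, -13776/5, 100544/21, …
ICs: h(0) = 0, h′(0) = -48.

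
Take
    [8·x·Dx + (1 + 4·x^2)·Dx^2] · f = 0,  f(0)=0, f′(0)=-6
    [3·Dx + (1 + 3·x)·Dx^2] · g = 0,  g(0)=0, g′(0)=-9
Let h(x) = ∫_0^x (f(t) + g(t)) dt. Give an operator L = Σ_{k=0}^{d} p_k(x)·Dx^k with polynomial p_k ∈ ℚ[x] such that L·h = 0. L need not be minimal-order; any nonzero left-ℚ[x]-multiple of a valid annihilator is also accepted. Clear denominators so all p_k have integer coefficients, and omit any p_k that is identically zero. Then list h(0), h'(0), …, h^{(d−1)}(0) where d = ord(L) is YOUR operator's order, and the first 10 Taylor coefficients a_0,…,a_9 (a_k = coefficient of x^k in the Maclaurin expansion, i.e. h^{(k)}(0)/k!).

f: a_k = 0, -6, 0, 8, 0, -96/5, 0, 384/7, 0, -512/3, …
g: a_k = 0, -9, 27/2, -27, 243/4, -729/5, 729/2, -6561/7, 19683/8, -6561, …
Weyl lclm of L_f,L_g ⇒ L₀ (ord ≤ 4).
∫: right-multiply L₀ by Dx.
L = (-24 - 216·x + 288·x^2 + 288·x^3)·Dx^2 + (-26 - 48·x - 120·x^2 + 576·x^3 + 576·x^4)·Dx^3 + (-3 - x + 24·x^2 + 32·x^3 + 144·x^4 + 144·x^5)·Dx^4  (order 4).
h: a_k = 0, 0, -15/2, 9/2, -19/4, 243/20, -55/2, 729/14, -6177/56, 2187/8, …
ICs: h(0) = 0, h′(0) = 0, h′′(0) = -15, h′′′(0) = 27.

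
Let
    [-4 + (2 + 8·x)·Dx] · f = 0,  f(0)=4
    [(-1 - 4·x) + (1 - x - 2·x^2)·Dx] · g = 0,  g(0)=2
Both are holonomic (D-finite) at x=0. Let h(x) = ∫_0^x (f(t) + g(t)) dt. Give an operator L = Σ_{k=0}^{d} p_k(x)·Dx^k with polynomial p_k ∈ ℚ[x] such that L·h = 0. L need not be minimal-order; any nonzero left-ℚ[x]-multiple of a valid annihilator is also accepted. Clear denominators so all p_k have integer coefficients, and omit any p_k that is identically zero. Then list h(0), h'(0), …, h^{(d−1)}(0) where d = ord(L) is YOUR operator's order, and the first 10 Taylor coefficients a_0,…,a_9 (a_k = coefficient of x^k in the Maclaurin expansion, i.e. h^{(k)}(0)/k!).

f: a_k = 4, 8, -8, 16, -40, 112, -336, 1056, -3432, 11440, …
g: a_k = 2, 2, 6, 10, 22, 42, 86, 170, 342, 682, …
L₀ := lclm(L_f,L_g); ord L₀ ≤ 1+1.
Integrate: L := L₀·Dx.
L = (16 + 84·x + 120·x^2 + 160·x^3)·Dx + (-10 - 52·x - 204·x^2 - 400·x^3 - 400·x^4)·Dx^2 + (-1 + 7·x + 56·x^2 + 8·x^3 - 200·x^4 - 160·x^5)·Dx^3  (order 3).
h: a_k = 0, 6, 5, -2/3, 13/2, -18/5, 77/3, -250/7, 613/4, -1030/3, …
ICs: h(0) = 0, h′(0) = 6, h′′(0) = 10.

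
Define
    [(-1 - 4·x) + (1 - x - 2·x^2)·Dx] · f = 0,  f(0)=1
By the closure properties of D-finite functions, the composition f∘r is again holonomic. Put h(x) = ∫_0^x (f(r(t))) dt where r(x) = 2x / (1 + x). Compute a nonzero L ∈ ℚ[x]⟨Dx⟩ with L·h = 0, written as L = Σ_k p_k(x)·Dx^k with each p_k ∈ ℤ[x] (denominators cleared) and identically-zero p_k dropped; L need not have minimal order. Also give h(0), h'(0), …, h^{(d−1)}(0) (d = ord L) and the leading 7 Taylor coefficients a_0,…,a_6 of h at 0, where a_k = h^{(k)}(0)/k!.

f: a_k = 1, 1, 3, 5, 11, 21, 43, …
Substitute x→r, Dx→(1/r')Dx; clear ⇒ L₀.
Integrate: L := L₀·Dx.
L = (2 + 18·x)·Dx + (-1 - x + 9·x^2 + 9·x^3)·Dx^2  (order 2).
h: a_k = 0, 1, 1, 10/3, 9/2, 18, 27, …
ICs: h(0) = 0, h′(0) = 1.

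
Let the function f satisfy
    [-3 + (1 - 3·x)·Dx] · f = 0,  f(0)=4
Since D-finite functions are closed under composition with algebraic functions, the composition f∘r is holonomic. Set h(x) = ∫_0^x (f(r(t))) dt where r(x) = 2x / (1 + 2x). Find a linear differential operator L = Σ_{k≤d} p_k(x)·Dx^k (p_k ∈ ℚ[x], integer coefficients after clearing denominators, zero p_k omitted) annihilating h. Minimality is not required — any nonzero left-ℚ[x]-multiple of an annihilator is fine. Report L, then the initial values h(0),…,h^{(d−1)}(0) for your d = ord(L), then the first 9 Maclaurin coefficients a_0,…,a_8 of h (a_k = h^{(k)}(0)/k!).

L = 6·Dx + (-1 + 2·x + 8·x^2)·Dx^2  (order 2).
h: a_k = 0, 4, 12, 32, 96, 1536/5, 1024, 24576/7, 12288, …
ICs: h(0) = 0, h′(0) = 4.

f: a_k = 4, 12, 36, 108, 324, 972, 2916, 8748, 26244, …
h₀=f(r): pull back L_f along r ⇒ L₀.
h=∫₀ˣh₀: take L = L₀·Dx.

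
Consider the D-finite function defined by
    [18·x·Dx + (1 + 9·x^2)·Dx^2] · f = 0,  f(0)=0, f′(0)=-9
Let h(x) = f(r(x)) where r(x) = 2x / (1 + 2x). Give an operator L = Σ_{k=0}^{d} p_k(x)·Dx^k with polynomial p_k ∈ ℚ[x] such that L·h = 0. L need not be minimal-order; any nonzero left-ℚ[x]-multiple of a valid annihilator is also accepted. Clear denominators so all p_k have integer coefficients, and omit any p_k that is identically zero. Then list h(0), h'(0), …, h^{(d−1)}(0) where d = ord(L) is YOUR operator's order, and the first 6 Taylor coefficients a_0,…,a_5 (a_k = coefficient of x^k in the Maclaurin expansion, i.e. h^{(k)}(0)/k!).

L = (4 + 80·x)·Dx + (1 + 4·x + 40·x^2)·Dx^2  (order 2).
h: a_k = 0, -18, 36, 144, -1152, 1152/5, …
ICs: h(0) = 0, h′(0) = -18.

f: a_k = 0, -9, 0, 27, 0, -729/5, …
f∘r: x↦r, Dx↦Dx/r' in L_f ⇒ L₀.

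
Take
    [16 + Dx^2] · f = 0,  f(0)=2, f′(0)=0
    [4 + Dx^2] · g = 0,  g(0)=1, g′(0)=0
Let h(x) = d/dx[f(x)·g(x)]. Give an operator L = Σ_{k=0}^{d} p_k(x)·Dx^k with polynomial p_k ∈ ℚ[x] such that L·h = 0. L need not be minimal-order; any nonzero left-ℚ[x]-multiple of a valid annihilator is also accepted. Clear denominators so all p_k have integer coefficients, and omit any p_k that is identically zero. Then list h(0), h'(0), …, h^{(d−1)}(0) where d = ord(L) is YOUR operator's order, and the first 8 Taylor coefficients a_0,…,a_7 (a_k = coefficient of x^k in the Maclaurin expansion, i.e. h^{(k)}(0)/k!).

L = 144 + 40·Dx^2 + Dx^4  (order 4).
h: a_k = 0, -40, 0, 656/3, 0, -1168/3, 0, 104992/315, …
ICs: h(0) = 0, h′(0) = -40, h′′(0) = 0, h′′′(0) = 1312.

f: a_k = 2, 0, -16, 0, 64/3, 0, -512/45, 0, …
g: a_k = 1, 0, -2, 0, 2/3, 0, -4/45, 0, …
Sym-product of L_f,L_g gives L₀ (≤ ord 4).
Derive L from L₀ (diff closure).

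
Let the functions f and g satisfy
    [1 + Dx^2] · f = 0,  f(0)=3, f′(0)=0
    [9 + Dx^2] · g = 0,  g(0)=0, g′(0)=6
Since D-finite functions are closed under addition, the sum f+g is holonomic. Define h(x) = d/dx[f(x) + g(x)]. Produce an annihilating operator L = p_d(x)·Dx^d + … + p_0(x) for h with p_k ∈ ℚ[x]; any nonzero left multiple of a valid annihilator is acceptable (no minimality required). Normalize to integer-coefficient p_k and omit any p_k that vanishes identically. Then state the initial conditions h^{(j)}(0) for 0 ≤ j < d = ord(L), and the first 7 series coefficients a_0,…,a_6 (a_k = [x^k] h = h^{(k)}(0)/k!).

f: a_k = 3, 0, -3/2, 0, 1/8, 0, -1/240, …
g: a_k = 0, 6, 0, -9, 0, 81/20, 0, …
L₀ := lclm(L_f,L_g); ord L₀ ≤ 2+2.
h₀' ⇒ L via d/dx closure of L₀.
L = 9 + 10·Dx^2 + Dx^4  (order 4).
h: a_k = 6, -3, -27, 1/2, 81/4, -1/40, -243/40, …
ICs: h(0) = 6, h′(0) = -3, h′′(0) = -54, h′′′(0) = 3.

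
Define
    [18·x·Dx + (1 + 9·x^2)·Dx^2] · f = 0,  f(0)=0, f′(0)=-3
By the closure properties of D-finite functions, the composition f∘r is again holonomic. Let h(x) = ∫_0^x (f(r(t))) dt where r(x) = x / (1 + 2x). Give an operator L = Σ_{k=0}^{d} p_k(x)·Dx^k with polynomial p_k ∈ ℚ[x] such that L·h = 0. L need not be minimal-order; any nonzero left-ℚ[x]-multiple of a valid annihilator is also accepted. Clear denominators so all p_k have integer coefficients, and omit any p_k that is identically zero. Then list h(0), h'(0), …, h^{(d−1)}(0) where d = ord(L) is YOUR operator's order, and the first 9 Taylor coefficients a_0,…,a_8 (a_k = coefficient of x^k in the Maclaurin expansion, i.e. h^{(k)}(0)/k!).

f: a_k = 0, -3, 0, 9, 0, -243/5, 0, 2187/7, 0, …
Change of var in L_f (x↦r) gives L₀.
∫: right-multiply L₀ by Dx.
L = (4 + 26·x)·Dx^2 + (1 + 4·x + 13·x^2)·Dx^3  (order 3).
h: a_k = 0, 0, -3/2, 2, -3/4, -6, 199/10, -138/7, -4449/56, …
ICs: h(0) = 0, h′(0) = 0, h′′(0) = -3.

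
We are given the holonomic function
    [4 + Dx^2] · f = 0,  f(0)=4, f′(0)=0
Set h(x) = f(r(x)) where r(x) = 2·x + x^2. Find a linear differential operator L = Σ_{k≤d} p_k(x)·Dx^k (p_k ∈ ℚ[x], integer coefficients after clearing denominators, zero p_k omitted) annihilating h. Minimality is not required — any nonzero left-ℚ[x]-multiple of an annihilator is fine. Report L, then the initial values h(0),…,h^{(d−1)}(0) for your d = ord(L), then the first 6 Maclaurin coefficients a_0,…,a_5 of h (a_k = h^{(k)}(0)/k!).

L = (16 + 48·x + 48·x^2 + 16·x^3) - Dx + (1 + x)·Dx^2  (order 2).
h: a_k = 4, 0, -32, -32, 104/3, 256/3, …
ICs: h(0) = 4, h′(0) = 0.

f: a_k = 4, 0, -8, 0, 8/3, 0, …
Substitute x→r, Dx→(1/r')Dx; clear ⇒ L₀.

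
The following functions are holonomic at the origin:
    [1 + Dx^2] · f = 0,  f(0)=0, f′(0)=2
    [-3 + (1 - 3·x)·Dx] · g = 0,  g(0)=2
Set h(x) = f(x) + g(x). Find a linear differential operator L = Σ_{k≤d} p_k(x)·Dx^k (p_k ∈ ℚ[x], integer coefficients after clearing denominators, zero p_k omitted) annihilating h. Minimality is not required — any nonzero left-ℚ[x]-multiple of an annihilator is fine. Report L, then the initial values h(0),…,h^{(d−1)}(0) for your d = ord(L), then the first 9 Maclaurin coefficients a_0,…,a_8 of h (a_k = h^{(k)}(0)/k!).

f: a_k = 0, 2, 0, -1/3, 0, 1/60, 0, -1/2520, 0, …
g: a_k = 2, 6, 18, 54, 162, 486, 1458, 4374, 13122, …
Sum ⇒ L₀ = lclm(L_f,L_g) in ℚ(x)⟨Dx⟩.
L = (-165 + 18·x - 27·x^2) + (19 - 63·x + 27·x^2 - 27·x^3)·Dx + (-165 + 18·x - 27·x^2)·Dx^2 + (19 - 63·x + 27·x^2 - 27·x^3)·Dx^3  (order 3).
h: a_k = 2, 8, 18, 161/3, 162, 29161/60, 1458, 11022479/2520, 13122, …
ICs: h(0) = 2, h′(0) = 8, h′′(0) = 36.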